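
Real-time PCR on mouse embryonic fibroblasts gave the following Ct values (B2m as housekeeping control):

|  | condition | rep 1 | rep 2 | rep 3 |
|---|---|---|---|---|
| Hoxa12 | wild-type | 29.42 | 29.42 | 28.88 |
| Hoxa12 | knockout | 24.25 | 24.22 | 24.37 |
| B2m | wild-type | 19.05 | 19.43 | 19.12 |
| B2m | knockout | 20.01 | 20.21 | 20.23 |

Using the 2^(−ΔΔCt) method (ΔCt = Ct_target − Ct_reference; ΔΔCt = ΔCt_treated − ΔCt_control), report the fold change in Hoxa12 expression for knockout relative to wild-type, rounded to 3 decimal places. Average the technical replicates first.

60.129

Mean Ct: Hoxa12 wild-type 29.240; Hoxa12 knockout 24.280; B2m wild-type 19.200; B2m knockout 20.150
ΔCt(wild-type) = 29.240 − 19.200 = 10.040
ΔCt(knockout) = 24.280 − 20.150 = 4.130
ΔΔCt = 4.130 − 10.040 = -5.910
Fold change = 2^(−(-5.910)) = 2^5.910 = 60.1295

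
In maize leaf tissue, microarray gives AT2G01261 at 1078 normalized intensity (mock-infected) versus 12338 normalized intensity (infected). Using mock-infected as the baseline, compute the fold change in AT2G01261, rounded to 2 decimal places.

11.45

Fold change = 12338 / 1078 = 11.445
AT2G01261 is upregulated.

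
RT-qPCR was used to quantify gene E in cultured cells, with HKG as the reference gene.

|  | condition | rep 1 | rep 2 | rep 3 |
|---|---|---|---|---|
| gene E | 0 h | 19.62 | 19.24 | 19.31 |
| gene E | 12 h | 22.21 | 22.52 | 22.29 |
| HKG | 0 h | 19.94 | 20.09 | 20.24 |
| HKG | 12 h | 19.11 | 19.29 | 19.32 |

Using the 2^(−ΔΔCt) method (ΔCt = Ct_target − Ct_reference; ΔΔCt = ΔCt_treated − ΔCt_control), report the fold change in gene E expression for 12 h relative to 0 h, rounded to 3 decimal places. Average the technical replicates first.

Mean Ct: gene E 0 h 19.390; gene E 12 h 22.340; HKG 0 h 20.090; HKG 12 h 19.240
ΔCt(0 h) = 19.390 − 20.090 = -0.700
ΔCt(12 h) = 22.340 − 19.240 = 3.100
ΔΔCt = 3.100 − (-0.700) = 3.800
Fold change = 2^(−3.800) = 0.0718

0.072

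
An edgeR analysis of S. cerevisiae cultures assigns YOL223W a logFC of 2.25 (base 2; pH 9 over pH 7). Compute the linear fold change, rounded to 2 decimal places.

4.76

Fold change = 2^(2.25) = 4.757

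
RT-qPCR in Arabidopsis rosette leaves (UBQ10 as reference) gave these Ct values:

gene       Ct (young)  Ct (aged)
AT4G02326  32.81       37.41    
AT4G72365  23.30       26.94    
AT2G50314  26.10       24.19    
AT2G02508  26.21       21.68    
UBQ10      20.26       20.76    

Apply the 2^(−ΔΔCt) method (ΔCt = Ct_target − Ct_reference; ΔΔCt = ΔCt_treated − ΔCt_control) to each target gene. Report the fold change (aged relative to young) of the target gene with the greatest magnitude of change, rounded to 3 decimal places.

32.672

AT4G02326: ΔΔCt = (37.41−20.76) − (32.81−20.26) = 16.65 − 12.55 = 4.10; fold change = 2^-4.10 = 0.058
AT4G72365: ΔΔCt = (26.94−20.76) − (23.30−20.26) = 6.18 − 3.04 = 3.14; fold change = 2^-3.14 = 0.113
AT2G50314: ΔΔCt = (24.19−20.76) − (26.10−20.26) = 3.43 − 5.84 = -2.41; fold change = 2^2.41 = 5.315
AT2G02508: ΔΔCt = (21.68−20.76) − (26.21−20.26) = 0.92 − 5.95 = -5.03; fold change = 2^5.03 = 32.672
AT2G02508 has the largest |ΔΔCt| = 5.03.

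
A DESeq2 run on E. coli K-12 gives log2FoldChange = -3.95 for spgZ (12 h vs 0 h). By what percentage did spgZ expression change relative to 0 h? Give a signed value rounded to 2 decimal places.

-93.53%

Fold change = 2^(-3.95) = 0.0647
Percent change = (FC − 1) × 100% = (0.0647 − 1) × 100 = -93.53%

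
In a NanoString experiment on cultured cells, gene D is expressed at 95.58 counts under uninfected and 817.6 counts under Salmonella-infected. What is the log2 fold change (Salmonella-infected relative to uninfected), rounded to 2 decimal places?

3.10

Fold change = 817.6 / 95.58 = 8.5541
log2(8.5541) = 3.097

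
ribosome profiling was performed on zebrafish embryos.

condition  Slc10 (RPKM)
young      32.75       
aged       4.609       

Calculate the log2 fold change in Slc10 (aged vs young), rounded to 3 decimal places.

Fold change = 4.609 / 32.75 = 0.1407
log2(0.1407) = -2.8290

-2.829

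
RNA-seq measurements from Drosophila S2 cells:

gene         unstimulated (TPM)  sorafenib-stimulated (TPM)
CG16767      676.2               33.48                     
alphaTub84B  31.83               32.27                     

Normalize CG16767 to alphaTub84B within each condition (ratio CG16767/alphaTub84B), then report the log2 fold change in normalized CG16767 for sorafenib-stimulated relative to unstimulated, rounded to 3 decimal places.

-4.356

CG16767/alphaTub84B (unstimulated) = 676.2 / 31.83 = 21.244
CG16767/alphaTub84B (sorafenib-stimulated) = 33.48 / 32.27 = 1.0375
Fold change = 1.0375 / 21.244 = 0.0488
log2(0.0488) = -4.3559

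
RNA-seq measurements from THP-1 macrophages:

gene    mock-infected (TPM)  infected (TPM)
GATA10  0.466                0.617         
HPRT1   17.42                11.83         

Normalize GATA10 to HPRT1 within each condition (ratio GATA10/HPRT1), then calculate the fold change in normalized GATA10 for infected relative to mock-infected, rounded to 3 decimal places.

1.950

GATA10/HPRT1 (mock-infected) = 0.466 / 17.42 = 0.026751
GATA10/HPRT1 (infected) = 0.617 / 11.83 = 0.052156
Fold change = 0.052156 / 0.026751 = 1.9497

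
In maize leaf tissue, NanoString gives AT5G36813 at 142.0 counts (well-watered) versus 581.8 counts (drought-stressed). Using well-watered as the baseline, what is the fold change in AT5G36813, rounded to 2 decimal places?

4.10

Fold change = 581.8 / 142.0 = 4.097
AT5G36813 is upregulated.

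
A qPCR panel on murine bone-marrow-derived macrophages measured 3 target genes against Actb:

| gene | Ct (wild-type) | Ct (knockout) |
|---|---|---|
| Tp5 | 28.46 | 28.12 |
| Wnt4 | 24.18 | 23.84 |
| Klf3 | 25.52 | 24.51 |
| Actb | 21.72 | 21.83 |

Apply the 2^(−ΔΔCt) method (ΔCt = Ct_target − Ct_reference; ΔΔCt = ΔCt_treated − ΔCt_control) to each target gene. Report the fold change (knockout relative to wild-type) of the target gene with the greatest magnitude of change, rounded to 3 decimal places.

2.173

Tp5: ΔΔCt = (28.12−21.83) − (28.46−21.72) = 6.29 − 6.74 = -0.45; fold change = 2^0.45 = 1.366
Wnt4: ΔΔCt = (23.84−21.83) − (24.18−21.72) = 2.01 − 2.46 = -0.45; fold change = 2^0.45 = 1.366
Klf3: ΔΔCt = (24.51−21.83) − (25.52−21.72) = 2.68 − 3.80 = -1.12; fold change = 2^1.12 = 2.173
Klf3 has the largest |ΔΔCt| = 1.12.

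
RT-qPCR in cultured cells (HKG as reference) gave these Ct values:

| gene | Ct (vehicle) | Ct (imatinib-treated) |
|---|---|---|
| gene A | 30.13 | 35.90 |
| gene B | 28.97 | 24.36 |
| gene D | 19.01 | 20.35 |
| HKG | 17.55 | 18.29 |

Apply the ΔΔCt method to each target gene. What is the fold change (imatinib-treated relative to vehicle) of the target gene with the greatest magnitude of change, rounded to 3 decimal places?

40.786

gene A: ΔΔCt = (35.90−18.29) − (30.13−17.55) = 17.61 − 12.58 = 5.03; fold change = 2^-5.03 = 0.031
gene B: ΔΔCt = (24.36−18.29) − (28.97−17.55) = 6.07 − 11.42 = -5.35; fold change = 2^5.35 = 40.786
gene D: ΔΔCt = (20.35−18.29) − (19.01−17.55) = 2.06 − 1.46 = 0.60; fold change = 2^-0.60 = 0.660
gene B has the largest |ΔΔCt| = 5.35.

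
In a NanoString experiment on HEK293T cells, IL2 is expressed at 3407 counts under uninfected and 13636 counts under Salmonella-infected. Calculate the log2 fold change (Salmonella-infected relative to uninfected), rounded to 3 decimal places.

2.001

Fold change = 13636 / 3407 = 4.0023
log2(4.0023) = 2.0008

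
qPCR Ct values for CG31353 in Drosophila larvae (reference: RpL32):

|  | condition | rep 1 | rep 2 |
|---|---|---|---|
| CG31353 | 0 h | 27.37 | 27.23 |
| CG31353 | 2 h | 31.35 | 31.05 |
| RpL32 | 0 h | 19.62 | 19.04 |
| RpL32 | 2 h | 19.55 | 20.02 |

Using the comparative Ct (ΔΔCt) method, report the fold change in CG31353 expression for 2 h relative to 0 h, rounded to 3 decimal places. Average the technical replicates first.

Mean Ct: CG31353 0 h 27.300; CG31353 2 h 31.200; RpL32 0 h 19.330; RpL32 2 h 19.785
ΔCt(0 h) = 27.300 − 19.330 = 7.970
ΔCt(2 h) = 31.200 − 19.785 = 11.415
ΔΔCt = 11.415 − 7.970 = 3.445
Fold change = 2^(−3.445) = 0.0918

0.092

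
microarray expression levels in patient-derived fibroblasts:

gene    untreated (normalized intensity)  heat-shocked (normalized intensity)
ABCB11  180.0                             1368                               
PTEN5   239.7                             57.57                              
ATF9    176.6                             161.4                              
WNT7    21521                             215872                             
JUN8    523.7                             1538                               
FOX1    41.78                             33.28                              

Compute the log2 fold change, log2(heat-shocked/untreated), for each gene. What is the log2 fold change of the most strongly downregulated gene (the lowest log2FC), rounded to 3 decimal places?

log2(1368/180.0) = 2.926  (ABCB11)
log2(57.57/239.7) = -2.058  (PTEN5)
log2(161.4/176.6) = -0.130  (ATF9)
log2(215872/21521) = 3.326  (WNT7)
log2(1538/523.7) = 1.554  (JUN8)
log2(33.28/41.78) = -0.328  (FOX1)
PTEN5 is most strongly downregulated.

-2.058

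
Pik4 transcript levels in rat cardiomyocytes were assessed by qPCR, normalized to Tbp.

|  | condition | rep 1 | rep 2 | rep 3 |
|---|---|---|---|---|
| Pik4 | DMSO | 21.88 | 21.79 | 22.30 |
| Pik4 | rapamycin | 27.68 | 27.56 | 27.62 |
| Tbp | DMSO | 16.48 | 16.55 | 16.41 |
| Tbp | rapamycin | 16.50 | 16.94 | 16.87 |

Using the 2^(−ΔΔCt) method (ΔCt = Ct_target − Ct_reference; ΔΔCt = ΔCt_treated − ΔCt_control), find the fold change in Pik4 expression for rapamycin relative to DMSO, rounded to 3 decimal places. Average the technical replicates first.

0.025

Mean Ct: Pik4 DMSO 21.990; Pik4 rapamycin 27.620; Tbp DMSO 16.480; Tbp rapamycin 16.770
ΔCt(DMSO) = 21.990 − 16.480 = 5.510
ΔCt(rapamycin) = 27.620 − 16.770 = 10.850
ΔΔCt = 10.850 − 5.510 = 5.340
Fold change = 2^(−5.340) = 0.0247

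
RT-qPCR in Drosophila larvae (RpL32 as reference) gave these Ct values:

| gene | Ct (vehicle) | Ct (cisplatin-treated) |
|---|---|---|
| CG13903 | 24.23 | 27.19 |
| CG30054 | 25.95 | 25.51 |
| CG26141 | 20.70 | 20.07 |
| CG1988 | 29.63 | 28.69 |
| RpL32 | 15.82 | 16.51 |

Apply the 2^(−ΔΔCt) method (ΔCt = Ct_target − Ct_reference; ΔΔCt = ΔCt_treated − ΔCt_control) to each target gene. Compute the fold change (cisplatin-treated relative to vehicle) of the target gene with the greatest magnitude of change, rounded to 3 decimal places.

0.207

CG13903: ΔΔCt = (27.19−16.51) − (24.23−15.82) = 10.68 − 8.41 = 2.27; fold change = 2^-2.27 = 0.207
CG30054: ΔΔCt = (25.51−16.51) − (25.95−15.82) = 9.00 − 10.13 = -1.13; fold change = 2^1.13 = 2.189
CG26141: ΔΔCt = (20.07−16.51) − (20.70−15.82) = 3.56 − 4.88 = -1.32; fold change = 2^1.32 = 2.497
CG1988: ΔΔCt = (28.69−16.51) − (29.63−15.82) = 12.18 − 13.81 = -1.63; fold change = 2^1.63 = 3.095
CG13903 has the largest |ΔΔCt| = 2.27.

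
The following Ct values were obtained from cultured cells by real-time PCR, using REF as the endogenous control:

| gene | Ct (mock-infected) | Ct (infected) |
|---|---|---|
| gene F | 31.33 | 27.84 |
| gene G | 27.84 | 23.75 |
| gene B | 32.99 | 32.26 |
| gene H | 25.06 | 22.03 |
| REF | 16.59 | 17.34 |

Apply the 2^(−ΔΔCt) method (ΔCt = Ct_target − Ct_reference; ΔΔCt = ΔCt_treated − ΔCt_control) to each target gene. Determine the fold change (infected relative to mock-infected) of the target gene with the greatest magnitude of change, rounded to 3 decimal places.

28.641

gene F: ΔΔCt = (27.84−17.34) − (31.33−16.59) = 10.50 − 14.74 = -4.24; fold change = 2^4.24 = 18.896
gene G: ΔΔCt = (23.75−17.34) − (27.84−16.59) = 6.41 − 11.25 = -4.84; fold change = 2^4.84 = 28.641
gene B: ΔΔCt = (32.26−17.34) − (32.99−16.59) = 14.92 − 16.40 = -1.48; fold change = 2^1.48 = 2.789
gene H: ΔΔCt = (22.03−17.34) − (25.06−16.59) = 4.69 − 8.47 = -3.78; fold change = 2^3.78 = 13.737
gene G has the largest |ΔΔCt| = 4.84.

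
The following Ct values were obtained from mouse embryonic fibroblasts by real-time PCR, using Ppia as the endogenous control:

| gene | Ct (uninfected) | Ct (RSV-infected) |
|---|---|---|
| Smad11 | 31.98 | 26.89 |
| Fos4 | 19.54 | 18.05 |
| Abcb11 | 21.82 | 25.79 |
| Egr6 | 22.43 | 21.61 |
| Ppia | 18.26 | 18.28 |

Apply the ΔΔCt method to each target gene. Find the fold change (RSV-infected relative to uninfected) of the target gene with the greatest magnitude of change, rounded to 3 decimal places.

Smad11: ΔΔCt = (26.89−18.28) − (31.98−18.26) = 8.61 − 13.72 = -5.11; fold change = 2^5.11 = 34.535
Fos4: ΔΔCt = (18.05−18.28) − (19.54−18.26) = -0.23 − 1.28 = -1.51; fold change = 2^1.51 = 2.848
Abcb11: ΔΔCt = (25.79−18.28) − (21.82−18.26) = 7.51 − 3.56 = 3.95; fold change = 2^-3.95 = 0.065
Egr6: ΔΔCt = (21.61−18.28) − (22.43−18.26) = 3.33 − 4.17 = -0.84; fold change = 2^0.84 = 1.790
Smad11 has the largest |ΔΔCt| = 5.11.

34.535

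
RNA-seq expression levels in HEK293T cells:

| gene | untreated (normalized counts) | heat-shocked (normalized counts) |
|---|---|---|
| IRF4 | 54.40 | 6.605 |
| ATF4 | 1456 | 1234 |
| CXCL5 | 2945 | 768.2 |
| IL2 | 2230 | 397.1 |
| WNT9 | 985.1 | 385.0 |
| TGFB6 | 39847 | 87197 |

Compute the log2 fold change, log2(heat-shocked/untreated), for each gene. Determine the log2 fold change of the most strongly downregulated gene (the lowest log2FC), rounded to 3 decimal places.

log2(6.605/54.40) = -3.042  (IRF4)
log2(1234/1456) = -0.239  (ATF4)
log2(768.2/2945) = -1.939  (CXCL5)
log2(397.1/2230) = -2.489  (IL2)
log2(385.0/985.1) = -1.355  (WNT9)
log2(87197/39847) = 1.130  (TGFB6)
IRF4 is most strongly downregulated.

-3.042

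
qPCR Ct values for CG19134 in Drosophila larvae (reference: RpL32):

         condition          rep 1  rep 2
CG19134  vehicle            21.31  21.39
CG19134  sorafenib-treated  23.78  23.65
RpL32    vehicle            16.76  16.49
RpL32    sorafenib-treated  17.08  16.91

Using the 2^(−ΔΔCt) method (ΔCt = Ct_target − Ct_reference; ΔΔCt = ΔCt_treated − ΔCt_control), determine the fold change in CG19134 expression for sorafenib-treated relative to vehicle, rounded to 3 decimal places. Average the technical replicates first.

0.251

Mean Ct: CG19134 vehicle 21.350; CG19134 sorafenib-treated 23.715; RpL32 vehicle 16.625; RpL32 sorafenib-treated 16.995
ΔCt(vehicle) = 21.350 − 16.625 = 4.725
ΔCt(sorafenib-treated) = 23.715 − 16.995 = 6.720
ΔΔCt = 6.720 − 4.725 = 1.995
Fold change = 2^(−1.995) = 0.2509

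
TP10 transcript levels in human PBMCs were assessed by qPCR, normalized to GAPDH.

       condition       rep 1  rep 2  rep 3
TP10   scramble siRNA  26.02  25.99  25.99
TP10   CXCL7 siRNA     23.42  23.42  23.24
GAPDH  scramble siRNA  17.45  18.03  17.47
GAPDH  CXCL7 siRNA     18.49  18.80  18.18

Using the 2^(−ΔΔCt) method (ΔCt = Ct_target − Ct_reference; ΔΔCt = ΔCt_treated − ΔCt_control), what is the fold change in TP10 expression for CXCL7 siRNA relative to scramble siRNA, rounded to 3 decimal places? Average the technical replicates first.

Mean Ct: TP10 scramble siRNA 26.000; TP10 CXCL7 siRNA 23.360; GAPDH scramble siRNA 17.650; GAPDH CXCL7 siRNA 18.490
ΔCt(scramble siRNA) = 26.000 − 17.650 = 8.350
ΔCt(CXCL7 siRNA) = 23.360 − 18.490 = 4.870
ΔΔCt = 4.870 − 8.350 = -3.480
Fold change = 2^(−(-3.480)) = 2^3.480 = 11.1579

11.158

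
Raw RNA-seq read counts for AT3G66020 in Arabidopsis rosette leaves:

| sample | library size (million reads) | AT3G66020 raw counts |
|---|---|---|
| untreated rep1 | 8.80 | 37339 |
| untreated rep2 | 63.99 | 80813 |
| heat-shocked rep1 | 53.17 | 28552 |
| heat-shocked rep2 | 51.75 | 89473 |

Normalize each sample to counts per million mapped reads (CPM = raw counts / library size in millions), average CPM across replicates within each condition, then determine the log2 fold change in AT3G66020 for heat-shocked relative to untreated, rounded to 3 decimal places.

-1.281

CPM(untreated rep1) = 37339 / 8.80 = 4243.0682
CPM(untreated rep2) = 80813 / 63.99 = 1262.9005
CPM(heat-shocked rep1) = 28552 / 53.17 = 536.9945
CPM(heat-shocked rep2) = 89473 / 51.75 = 1728.9469
mean CPM(untreated) = 2752.9843; mean CPM(heat-shocked) = 1132.9707
Fold change = 1132.9707 / 2752.9843 = 0.41154
log2(0.41154) = -1.2809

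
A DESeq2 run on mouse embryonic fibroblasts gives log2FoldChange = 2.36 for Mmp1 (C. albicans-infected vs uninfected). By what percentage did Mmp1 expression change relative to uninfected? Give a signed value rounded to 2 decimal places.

Fold change = 2^(2.36) = 5.1337
Percent change = (FC − 1) × 100% = (5.1337 − 1) × 100 = 413.37%

413.37%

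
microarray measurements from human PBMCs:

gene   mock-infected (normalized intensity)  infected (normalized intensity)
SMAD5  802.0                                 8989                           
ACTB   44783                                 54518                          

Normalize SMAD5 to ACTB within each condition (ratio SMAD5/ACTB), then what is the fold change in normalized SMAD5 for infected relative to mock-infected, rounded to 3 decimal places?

9.207

SMAD5/ACTB (mock-infected) = 802.0 / 44783 = 0.017909
SMAD5/ACTB (infected) = 8989 / 54518 = 0.16488
Fold change = 0.16488 / 0.017909 = 9.2068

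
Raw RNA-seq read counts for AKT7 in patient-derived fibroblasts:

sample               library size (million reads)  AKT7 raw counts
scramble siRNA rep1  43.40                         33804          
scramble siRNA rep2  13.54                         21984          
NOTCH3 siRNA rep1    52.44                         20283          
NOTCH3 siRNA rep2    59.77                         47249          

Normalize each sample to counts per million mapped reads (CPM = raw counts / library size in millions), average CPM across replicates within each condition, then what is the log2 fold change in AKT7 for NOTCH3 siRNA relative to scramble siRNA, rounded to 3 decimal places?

-1.029

CPM(scramble siRNA rep1) = 33804 / 43.40 = 778.8940
CPM(scramble siRNA rep2) = 21984 / 13.54 = 1623.6337
CPM(NOTCH3 siRNA rep1) = 20283 / 52.44 = 386.7849
CPM(NOTCH3 siRNA rep2) = 47249 / 59.77 = 790.5136
mean CPM(scramble siRNA) = 1201.2638; mean CPM(NOTCH3 siRNA) = 588.6493
Fold change = 588.6493 / 1201.2638 = 0.49002
log2(0.49002) = -1.0291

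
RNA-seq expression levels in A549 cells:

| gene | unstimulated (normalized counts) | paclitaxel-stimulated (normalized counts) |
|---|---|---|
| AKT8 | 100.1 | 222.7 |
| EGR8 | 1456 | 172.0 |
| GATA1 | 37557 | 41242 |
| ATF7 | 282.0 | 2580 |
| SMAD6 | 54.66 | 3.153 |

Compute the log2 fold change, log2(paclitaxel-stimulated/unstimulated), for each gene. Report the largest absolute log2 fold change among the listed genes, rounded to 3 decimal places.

4.116

log2(222.7/100.1) = 1.154  (AKT8)
log2(172.0/1456) = -3.082  (EGR8)
log2(41242/37557) = 0.135  (GATA1)
log2(2580/282.0) = 3.194  (ATF7)
log2(3.153/54.66) = -4.116  (SMAD6)
The largest magnitude belongs to SMAD6.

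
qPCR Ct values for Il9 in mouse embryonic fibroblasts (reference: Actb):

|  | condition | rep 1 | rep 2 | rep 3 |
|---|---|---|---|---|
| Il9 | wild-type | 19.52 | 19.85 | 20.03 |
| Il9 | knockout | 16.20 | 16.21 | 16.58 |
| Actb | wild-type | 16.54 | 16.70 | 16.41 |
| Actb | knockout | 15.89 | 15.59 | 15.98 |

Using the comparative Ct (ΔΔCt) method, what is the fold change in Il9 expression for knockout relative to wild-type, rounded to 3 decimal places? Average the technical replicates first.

6.681

Mean Ct: Il9 wild-type 19.800; Il9 knockout 16.330; Actb wild-type 16.550; Actb knockout 15.820
ΔCt(wild-type) = 19.800 − 16.550 = 3.250
ΔCt(knockout) = 16.330 − 15.820 = 0.510
ΔΔCt = 0.510 − 3.250 = -2.740
Fold change = 2^(−(-2.740)) = 2^2.740 = 6.6807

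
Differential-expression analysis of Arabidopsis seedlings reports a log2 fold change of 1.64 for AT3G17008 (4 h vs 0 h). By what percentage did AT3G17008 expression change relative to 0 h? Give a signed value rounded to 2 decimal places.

211.67%

Fold change = 2^(1.64) = 3.1167
Percent change = (FC − 1) × 100% = (3.1167 − 1) × 100 = 211.67%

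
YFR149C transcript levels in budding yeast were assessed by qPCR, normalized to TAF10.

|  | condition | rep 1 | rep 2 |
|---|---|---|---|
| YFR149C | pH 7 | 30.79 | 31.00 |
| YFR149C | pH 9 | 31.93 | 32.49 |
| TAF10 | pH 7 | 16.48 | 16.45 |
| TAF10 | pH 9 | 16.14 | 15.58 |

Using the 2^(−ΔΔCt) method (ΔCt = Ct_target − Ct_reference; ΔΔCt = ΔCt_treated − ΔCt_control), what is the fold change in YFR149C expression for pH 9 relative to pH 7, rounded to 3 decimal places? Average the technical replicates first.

0.264

Mean Ct: YFR149C pH 7 30.895; YFR149C pH 9 32.210; TAF10 pH 7 16.465; TAF10 pH 9 15.860
ΔCt(pH 7) = 30.895 − 16.465 = 14.430
ΔCt(pH 9) = 32.210 − 15.860 = 16.350
ΔΔCt = 16.350 − 14.430 = 1.920
Fold change = 2^(−1.920) = 0.2643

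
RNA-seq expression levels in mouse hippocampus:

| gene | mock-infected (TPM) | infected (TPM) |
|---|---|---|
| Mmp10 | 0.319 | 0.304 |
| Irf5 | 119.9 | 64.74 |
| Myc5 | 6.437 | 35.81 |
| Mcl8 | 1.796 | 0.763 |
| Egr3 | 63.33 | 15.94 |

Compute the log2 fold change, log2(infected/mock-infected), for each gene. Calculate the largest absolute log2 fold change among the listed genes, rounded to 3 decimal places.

log2(0.304/0.319) = -0.069  (Mmp10)
log2(64.74/119.9) = -0.889  (Irf5)
log2(35.81/6.437) = 2.476  (Myc5)
log2(0.763/1.796) = -1.235  (Mcl8)
log2(15.94/63.33) = -1.990  (Egr3)
The largest magnitude belongs to Myc5.

2.476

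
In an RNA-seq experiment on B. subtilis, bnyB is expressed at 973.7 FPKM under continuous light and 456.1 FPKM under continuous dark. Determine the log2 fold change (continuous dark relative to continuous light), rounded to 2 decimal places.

-1.09

Fold change = 456.1 / 973.7 = 0.4684
log2(0.4684) = -1.094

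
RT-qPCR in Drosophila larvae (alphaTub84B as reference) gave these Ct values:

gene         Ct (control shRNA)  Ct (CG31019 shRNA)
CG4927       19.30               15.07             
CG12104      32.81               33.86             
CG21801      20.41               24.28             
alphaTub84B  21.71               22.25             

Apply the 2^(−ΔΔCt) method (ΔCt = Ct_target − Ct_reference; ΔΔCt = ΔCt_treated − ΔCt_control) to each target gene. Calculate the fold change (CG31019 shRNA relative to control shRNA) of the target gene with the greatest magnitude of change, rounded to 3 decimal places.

27.284

CG4927: ΔΔCt = (15.07−22.25) − (19.30−21.71) = -7.18 − (-2.41) = -4.77; fold change = 2^4.77 = 27.284
CG12104: ΔΔCt = (33.86−22.25) − (32.81−21.71) = 11.61 − 11.10 = 0.51; fold change = 2^-0.51 = 0.702
CG21801: ΔΔCt = (24.28−22.25) − (20.41−21.71) = 2.03 − (-1.30) = 3.33; fold change = 2^-3.33 = 0.099
CG4927 has the largest |ΔΔCt| = 4.77.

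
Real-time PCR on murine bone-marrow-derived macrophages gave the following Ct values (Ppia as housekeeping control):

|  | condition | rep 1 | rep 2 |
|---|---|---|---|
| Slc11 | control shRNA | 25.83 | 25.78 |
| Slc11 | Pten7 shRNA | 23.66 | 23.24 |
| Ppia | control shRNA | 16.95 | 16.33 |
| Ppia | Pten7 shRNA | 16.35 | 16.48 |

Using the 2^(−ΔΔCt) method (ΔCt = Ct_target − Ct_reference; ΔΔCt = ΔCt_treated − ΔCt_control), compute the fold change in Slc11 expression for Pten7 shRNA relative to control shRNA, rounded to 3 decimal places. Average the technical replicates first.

4.377

Mean Ct: Slc11 control shRNA 25.805; Slc11 Pten7 shRNA 23.450; Ppia control shRNA 16.640; Ppia Pten7 shRNA 16.415
ΔCt(control shRNA) = 25.805 − 16.640 = 9.165
ΔCt(Pten7 shRNA) = 23.450 − 16.415 = 7.035
ΔΔCt = 7.035 − 9.165 = -2.130
Fold change = 2^(−(-2.130)) = 2^2.130 = 4.3772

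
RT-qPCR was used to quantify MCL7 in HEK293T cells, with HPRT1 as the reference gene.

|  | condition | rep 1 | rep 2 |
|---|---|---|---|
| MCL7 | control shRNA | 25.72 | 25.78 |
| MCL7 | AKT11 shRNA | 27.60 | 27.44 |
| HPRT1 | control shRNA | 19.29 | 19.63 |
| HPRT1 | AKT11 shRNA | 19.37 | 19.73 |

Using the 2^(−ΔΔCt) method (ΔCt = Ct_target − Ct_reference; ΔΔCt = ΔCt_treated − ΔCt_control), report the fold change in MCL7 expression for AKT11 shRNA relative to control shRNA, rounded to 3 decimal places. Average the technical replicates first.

0.312

Mean Ct: MCL7 control shRNA 25.750; MCL7 AKT11 shRNA 27.520; HPRT1 control shRNA 19.460; HPRT1 AKT11 shRNA 19.550
ΔCt(control shRNA) = 25.750 − 19.460 = 6.290
ΔCt(AKT11 shRNA) = 27.520 − 19.550 = 7.970
ΔΔCt = 7.970 − 6.290 = 1.680
Fold change = 2^(−1.680) = 0.3121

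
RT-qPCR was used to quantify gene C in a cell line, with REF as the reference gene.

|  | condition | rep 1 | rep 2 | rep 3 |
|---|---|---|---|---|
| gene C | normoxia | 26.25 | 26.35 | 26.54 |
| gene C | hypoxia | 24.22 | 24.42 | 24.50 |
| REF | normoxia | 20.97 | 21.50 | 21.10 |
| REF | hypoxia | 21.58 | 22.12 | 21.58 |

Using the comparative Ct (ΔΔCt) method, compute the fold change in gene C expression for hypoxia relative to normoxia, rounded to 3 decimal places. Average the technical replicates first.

Mean Ct: gene C normoxia 26.380; gene C hypoxia 24.380; REF normoxia 21.190; REF hypoxia 21.760
ΔCt(normoxia) = 26.380 − 21.190 = 5.190
ΔCt(hypoxia) = 24.380 − 21.760 = 2.620
ΔΔCt = 2.620 − 5.190 = -2.570
Fold change = 2^(−(-2.570)) = 2^2.570 = 5.9381

5.938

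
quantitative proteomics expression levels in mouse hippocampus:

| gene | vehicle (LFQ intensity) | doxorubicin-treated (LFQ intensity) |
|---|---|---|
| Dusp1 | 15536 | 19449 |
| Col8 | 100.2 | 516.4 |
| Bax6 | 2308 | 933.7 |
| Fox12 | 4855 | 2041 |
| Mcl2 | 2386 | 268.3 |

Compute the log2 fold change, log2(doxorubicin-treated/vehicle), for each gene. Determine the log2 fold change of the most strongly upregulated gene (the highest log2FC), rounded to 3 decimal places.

2.366

log2(19449/15536) = 0.324  (Dusp1)
log2(516.4/100.2) = 2.366  (Col8)
log2(933.7/2308) = -1.306  (Bax6)
log2(2041/4855) = -1.250  (Fox12)
log2(268.3/2386) = -3.153  (Mcl2)
Col8 is most strongly upregulated.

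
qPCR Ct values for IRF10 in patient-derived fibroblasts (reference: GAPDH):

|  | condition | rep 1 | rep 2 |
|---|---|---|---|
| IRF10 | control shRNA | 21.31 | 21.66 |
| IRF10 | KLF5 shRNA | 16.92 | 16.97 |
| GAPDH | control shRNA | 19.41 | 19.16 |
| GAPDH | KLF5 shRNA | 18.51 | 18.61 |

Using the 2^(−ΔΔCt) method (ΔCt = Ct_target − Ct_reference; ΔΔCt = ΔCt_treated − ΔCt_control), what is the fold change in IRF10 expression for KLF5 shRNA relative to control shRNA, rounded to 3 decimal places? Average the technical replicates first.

Mean Ct: IRF10 control shRNA 21.485; IRF10 KLF5 shRNA 16.945; GAPDH control shRNA 19.285; GAPDH KLF5 shRNA 18.560
ΔCt(control shRNA) = 21.485 − 19.285 = 2.200
ΔCt(KLF5 shRNA) = 16.945 − 18.560 = -1.615
ΔΔCt = -1.615 − 2.200 = -3.815
Fold change = 2^(−(-3.815)) = 2^3.815 = 14.0744

14.074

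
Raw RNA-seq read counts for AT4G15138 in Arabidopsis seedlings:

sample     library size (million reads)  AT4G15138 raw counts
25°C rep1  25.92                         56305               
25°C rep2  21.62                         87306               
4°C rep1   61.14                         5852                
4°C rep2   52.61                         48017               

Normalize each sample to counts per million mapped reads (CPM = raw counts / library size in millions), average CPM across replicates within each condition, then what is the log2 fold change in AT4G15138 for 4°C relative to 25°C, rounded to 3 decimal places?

CPM(25°C rep1) = 56305 / 25.92 = 2172.2608
CPM(25°C rep2) = 87306 / 21.62 = 4038.2054
CPM(4°C rep1) = 5852 / 61.14 = 95.7148
CPM(4°C rep2) = 48017 / 52.61 = 912.6972
mean CPM(25°C) = 3105.2331; mean CPM(4°C) = 504.2060
Fold change = 504.2060 / 3105.2331 = 0.16237
log2(0.16237) = -2.6226

-2.623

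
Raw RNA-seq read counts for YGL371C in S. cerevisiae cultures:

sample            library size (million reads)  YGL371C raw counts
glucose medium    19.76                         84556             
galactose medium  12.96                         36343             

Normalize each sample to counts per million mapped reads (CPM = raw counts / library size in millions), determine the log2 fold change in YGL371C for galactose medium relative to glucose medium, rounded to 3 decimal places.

-0.610

CPM(glucose medium) = 84556 / 19.76 = 4279.1498
CPM(galactose medium) = 36343 / 12.96 = 2804.2438
Fold change = 2804.2438 / 4279.1498 = 0.65533
log2(0.65533) = -0.6097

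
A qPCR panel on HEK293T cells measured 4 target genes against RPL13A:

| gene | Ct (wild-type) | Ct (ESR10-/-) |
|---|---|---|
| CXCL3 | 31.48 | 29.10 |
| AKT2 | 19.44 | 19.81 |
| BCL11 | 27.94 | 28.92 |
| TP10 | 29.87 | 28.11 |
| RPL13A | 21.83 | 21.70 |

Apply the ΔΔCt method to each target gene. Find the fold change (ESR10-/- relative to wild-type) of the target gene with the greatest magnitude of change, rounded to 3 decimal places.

CXCL3: ΔΔCt = (29.10−21.70) − (31.48−21.83) = 7.40 − 9.65 = -2.25; fold change = 2^2.25 = 4.757
AKT2: ΔΔCt = (19.81−21.70) − (19.44−21.83) = -1.89 − (-2.39) = 0.50; fold change = 2^-0.50 = 0.707
BCL11: ΔΔCt = (28.92−21.70) − (27.94−21.83) = 7.22 − 6.11 = 1.11; fold change = 2^-1.11 = 0.463
TP10: ΔΔCt = (28.11−21.70) − (29.87−21.83) = 6.41 − 8.04 = -1.63; fold change = 2^1.63 = 3.095
CXCL3 has the largest |ΔΔCt| = 2.25.

4.757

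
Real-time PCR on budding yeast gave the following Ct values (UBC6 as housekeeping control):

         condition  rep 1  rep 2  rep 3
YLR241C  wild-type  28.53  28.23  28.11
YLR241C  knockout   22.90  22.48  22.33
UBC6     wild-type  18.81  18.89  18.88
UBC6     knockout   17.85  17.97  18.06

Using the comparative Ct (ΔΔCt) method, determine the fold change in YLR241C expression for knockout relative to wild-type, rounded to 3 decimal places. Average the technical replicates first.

Mean Ct: YLR241C wild-type 28.290; YLR241C knockout 22.570; UBC6 wild-type 18.860; UBC6 knockout 17.960
ΔCt(wild-type) = 28.290 − 18.860 = 9.430
ΔCt(knockout) = 22.570 − 17.960 = 4.610
ΔΔCt = 4.610 − 9.430 = -4.820
Fold change = 2^(−(-4.820)) = 2^4.820 = 28.2465

28.246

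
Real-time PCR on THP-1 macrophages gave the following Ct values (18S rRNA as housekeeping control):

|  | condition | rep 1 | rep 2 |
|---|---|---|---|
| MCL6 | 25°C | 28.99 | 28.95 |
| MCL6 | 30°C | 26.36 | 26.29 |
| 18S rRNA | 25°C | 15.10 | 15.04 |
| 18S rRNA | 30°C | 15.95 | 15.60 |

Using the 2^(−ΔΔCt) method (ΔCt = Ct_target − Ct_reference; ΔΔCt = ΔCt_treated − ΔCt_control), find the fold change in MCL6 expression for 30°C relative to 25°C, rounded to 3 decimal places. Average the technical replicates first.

10.196

Mean Ct: MCL6 25°C 28.970; MCL6 30°C 26.325; 18S rRNA 25°C 15.070; 18S rRNA 30°C 15.775
ΔCt(25°C) = 28.970 − 15.070 = 13.900
ΔCt(30°C) = 26.325 − 15.775 = 10.550
ΔΔCt = 10.550 − 13.900 = -3.350
Fold change = 2^(−(-3.350)) = 2^3.350 = 10.1965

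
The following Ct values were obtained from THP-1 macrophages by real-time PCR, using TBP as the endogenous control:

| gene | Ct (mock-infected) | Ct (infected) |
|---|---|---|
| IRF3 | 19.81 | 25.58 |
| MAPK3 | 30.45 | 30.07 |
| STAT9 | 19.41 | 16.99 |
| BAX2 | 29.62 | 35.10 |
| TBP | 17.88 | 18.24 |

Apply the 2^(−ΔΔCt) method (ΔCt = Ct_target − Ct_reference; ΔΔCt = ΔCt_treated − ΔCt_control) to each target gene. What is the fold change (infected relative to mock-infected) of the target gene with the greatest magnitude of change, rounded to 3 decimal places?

0.024

IRF3: ΔΔCt = (25.58−18.24) − (19.81−17.88) = 7.34 − 1.93 = 5.41; fold change = 2^-5.41 = 0.024
MAPK3: ΔΔCt = (30.07−18.24) − (30.45−17.88) = 11.83 − 12.57 = -0.74; fold change = 2^0.74 = 1.670
STAT9: ΔΔCt = (16.99−18.24) − (19.41−17.88) = -1.25 − 1.53 = -2.78; fold change = 2^2.78 = 6.869
BAX2: ΔΔCt = (35.10−18.24) − (29.62−17.88) = 16.86 − 11.74 = 5.12; fold change = 2^-5.12 = 0.029
IRF3 has the largest |ΔΔCt| = 5.41.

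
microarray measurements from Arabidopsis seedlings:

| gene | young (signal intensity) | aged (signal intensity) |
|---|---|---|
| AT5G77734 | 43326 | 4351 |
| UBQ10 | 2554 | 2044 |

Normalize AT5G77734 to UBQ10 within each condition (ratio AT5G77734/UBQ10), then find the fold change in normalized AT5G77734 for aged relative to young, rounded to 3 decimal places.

AT5G77734/UBQ10 (young) = 43326 / 2554 = 16.964
AT5G77734/UBQ10 (aged) = 4351 / 2044 = 2.1287
Fold change = 2.1287 / 16.964 = 0.1255

0.125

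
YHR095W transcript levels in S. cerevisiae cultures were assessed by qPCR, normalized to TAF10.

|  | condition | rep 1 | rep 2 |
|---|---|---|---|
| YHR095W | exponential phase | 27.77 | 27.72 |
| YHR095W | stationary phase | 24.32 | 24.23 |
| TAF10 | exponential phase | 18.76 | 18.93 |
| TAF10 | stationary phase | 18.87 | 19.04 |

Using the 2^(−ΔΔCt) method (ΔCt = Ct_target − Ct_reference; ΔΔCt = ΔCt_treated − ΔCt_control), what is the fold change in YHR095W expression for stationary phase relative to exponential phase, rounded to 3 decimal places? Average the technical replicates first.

Mean Ct: YHR095W exponential phase 27.745; YHR095W stationary phase 24.275; TAF10 exponential phase 18.845; TAF10 stationary phase 18.955
ΔCt(exponential phase) = 27.745 − 18.845 = 8.900
ΔCt(stationary phase) = 24.275 − 18.955 = 5.320
ΔΔCt = 5.320 − 8.900 = -3.580
Fold change = 2^(−(-3.580)) = 2^3.580 = 11.9588

11.959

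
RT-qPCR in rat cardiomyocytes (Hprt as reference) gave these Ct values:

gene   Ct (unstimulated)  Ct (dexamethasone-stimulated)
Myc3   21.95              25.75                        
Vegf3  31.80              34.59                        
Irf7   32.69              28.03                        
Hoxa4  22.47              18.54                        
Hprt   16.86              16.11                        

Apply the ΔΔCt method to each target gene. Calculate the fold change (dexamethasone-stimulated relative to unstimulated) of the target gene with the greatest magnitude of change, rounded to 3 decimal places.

0.043

Myc3: ΔΔCt = (25.75−16.11) − (21.95−16.86) = 9.64 − 5.09 = 4.55; fold change = 2^-4.55 = 0.043
Vegf3: ΔΔCt = (34.59−16.11) − (31.80−16.86) = 18.48 − 14.94 = 3.54; fold change = 2^-3.54 = 0.086
Irf7: ΔΔCt = (28.03−16.11) − (32.69−16.86) = 11.92 − 15.83 = -3.91; fold change = 2^3.91 = 15.032
Hoxa4: ΔΔCt = (18.54−16.11) − (22.47−16.86) = 2.43 − 5.61 = -3.18; fold change = 2^3.18 = 9.063
Myc3 has the largest |ΔΔCt| = 4.55.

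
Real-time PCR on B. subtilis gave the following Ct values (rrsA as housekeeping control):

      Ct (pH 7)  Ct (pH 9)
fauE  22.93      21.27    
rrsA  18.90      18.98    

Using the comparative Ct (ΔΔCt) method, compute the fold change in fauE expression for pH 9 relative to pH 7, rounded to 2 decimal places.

ΔCt(pH 7) = 22.930 − 18.900 = 4.030
ΔCt(pH 9) = 21.270 − 18.980 = 2.290
ΔΔCt = 2.290 − 4.030 = -1.740
Fold change = 2^(−(-1.740)) = 2^1.740 = 3.340

3.34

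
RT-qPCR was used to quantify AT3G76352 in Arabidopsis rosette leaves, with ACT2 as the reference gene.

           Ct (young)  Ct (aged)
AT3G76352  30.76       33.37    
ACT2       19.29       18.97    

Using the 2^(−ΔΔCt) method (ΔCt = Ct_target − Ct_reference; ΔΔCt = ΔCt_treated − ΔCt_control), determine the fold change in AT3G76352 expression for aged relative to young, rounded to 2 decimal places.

0.13

ΔCt(young) = 30.760 − 19.290 = 11.470
ΔCt(aged) = 33.370 − 18.970 = 14.400
ΔΔCt = 14.400 − 11.470 = 2.930
Fold change = 2^(−2.930) = 0.131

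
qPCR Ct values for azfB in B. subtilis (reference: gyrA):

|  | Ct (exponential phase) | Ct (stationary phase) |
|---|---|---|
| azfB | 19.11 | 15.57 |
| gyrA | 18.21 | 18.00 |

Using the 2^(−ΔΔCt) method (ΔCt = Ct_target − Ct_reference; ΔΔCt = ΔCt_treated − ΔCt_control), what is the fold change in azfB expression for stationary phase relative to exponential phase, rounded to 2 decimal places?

ΔCt(exponential phase) = 19.110 − 18.210 = 0.900
ΔCt(stationary phase) = 15.570 − 18.000 = -2.430
ΔΔCt = -2.430 − 0.900 = -3.330
Fold change = 2^(−(-3.330)) = 2^3.330 = 10.056

10.06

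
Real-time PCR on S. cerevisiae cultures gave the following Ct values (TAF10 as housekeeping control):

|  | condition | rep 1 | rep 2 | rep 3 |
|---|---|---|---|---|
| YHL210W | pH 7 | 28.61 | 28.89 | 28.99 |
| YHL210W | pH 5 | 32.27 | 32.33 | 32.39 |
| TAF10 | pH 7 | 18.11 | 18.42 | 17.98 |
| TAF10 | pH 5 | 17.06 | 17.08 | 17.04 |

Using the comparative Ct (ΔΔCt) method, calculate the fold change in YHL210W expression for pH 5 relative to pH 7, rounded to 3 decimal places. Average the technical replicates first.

Mean Ct: YHL210W pH 7 28.830; YHL210W pH 5 32.330; TAF10 pH 7 18.170; TAF10 pH 5 17.060
ΔCt(pH 7) = 28.830 − 18.170 = 10.660
ΔCt(pH 5) = 32.330 − 17.060 = 15.270
ΔΔCt = 15.270 − 10.660 = 4.610
Fold change = 2^(−4.610) = 0.0409

0.041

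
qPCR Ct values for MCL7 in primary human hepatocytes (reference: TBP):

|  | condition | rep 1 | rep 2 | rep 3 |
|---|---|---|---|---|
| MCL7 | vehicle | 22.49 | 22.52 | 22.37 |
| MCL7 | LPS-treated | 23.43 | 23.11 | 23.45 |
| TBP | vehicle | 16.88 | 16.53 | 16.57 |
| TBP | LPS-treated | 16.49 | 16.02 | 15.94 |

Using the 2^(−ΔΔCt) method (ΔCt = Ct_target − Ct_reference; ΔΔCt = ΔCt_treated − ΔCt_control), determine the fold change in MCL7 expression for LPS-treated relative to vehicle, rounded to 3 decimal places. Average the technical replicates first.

0.384

Mean Ct: MCL7 vehicle 22.460; MCL7 LPS-treated 23.330; TBP vehicle 16.660; TBP LPS-treated 16.150
ΔCt(vehicle) = 22.460 − 16.660 = 5.800
ΔCt(LPS-treated) = 23.330 − 16.150 = 7.180
ΔΔCt = 7.180 − 5.800 = 1.380
Fold change = 2^(−1.380) = 0.3842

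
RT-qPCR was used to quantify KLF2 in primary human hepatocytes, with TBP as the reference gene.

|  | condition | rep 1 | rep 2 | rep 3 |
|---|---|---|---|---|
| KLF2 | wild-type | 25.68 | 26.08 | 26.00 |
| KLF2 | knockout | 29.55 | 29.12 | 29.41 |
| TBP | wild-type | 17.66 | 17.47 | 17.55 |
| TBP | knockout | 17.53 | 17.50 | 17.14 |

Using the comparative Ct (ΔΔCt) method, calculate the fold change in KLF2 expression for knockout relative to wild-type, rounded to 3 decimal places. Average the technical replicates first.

0.082

Mean Ct: KLF2 wild-type 25.920; KLF2 knockout 29.360; TBP wild-type 17.560; TBP knockout 17.390
ΔCt(wild-type) = 25.920 − 17.560 = 8.360
ΔCt(knockout) = 29.360 − 17.390 = 11.970
ΔΔCt = 11.970 − 8.360 = 3.610
Fold change = 2^(−3.610) = 0.0819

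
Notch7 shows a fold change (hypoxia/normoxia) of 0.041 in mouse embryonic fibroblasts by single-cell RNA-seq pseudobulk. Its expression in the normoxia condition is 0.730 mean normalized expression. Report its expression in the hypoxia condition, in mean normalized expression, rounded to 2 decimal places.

hypoxia expression = 0.730 × 0.041 = 0.03

0.03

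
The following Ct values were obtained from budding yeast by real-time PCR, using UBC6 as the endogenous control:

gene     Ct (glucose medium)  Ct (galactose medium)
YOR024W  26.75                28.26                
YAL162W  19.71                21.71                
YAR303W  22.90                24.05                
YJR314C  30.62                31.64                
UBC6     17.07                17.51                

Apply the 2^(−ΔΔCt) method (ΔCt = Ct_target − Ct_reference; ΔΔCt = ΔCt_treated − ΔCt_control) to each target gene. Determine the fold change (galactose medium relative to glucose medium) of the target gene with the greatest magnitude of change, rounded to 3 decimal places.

0.339

YOR024W: ΔΔCt = (28.26−17.51) − (26.75−17.07) = 10.75 − 9.68 = 1.07; fold change = 2^-1.07 = 0.476
YAL162W: ΔΔCt = (21.71−17.51) − (19.71−17.07) = 4.20 − 2.64 = 1.56; fold change = 2^-1.56 = 0.339
YAR303W: ΔΔCt = (24.05−17.51) − (22.90−17.07) = 6.54 − 5.83 = 0.71; fold change = 2^-0.71 = 0.611
YJR314C: ΔΔCt = (31.64−17.51) − (30.62−17.07) = 14.13 − 13.55 = 0.58; fold change = 2^-0.58 = 0.669
YAL162W has the largest |ΔΔCt| = 1.56.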